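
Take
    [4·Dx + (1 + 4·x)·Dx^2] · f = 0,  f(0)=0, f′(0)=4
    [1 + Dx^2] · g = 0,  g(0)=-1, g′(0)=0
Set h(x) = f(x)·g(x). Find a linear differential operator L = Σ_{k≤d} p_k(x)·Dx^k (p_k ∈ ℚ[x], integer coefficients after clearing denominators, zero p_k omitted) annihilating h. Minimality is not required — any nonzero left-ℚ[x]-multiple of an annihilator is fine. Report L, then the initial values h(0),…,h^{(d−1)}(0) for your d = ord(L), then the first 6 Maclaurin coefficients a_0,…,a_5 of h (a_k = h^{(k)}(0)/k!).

f: a_k = 0, 4, -8, 64/3, -64, 1024/5, …
g: a_k = -1, 0, 1/2, 0, -1/24, 0, …
Sym-product of L_f,L_g gives L₀ (≤ ord 4).
L = (-147 - 144·x - 224·x^2 + 256·x^3 + 256·x^4) + (-56 - 160·x + 384·x^2 + 512·x^3)·Dx + (-150 - 160·x - 192·x^2 + 512·x^3 + 512·x^4)·Dx^2 + (-56 - 160·x + 384·x^2 + 512·x^3)·Dx^3 + (-3 - 16·x + 32·x^2 + 256·x^3 + 256·x^4)·Dx^4  (order 4).
h: a_k = 0, -4, 8, -58/3, 60, -1943/10, …
ICs: h(0) = 0, h′(0) = -4, h′′(0) = 16, h′′′(0) = -116.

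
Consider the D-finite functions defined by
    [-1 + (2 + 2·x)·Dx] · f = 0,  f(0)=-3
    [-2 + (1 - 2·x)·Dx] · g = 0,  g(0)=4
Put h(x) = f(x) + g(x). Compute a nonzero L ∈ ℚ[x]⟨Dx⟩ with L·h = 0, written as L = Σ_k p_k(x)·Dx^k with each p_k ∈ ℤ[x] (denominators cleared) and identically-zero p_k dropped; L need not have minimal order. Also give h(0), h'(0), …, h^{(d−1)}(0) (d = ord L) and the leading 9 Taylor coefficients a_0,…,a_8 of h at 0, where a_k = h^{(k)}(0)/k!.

L = (6 + 4·x) + (-11 - 20·x - 12·x^2)·Dx + (2 + 2·x - 8·x^2 - 8·x^3)·Dx^2  (order 2).
h: a_k = 1, 13/2, 131/8, 509/16, 8207/128, 32747/256, 262207/1024, 1048477/2048, 33555719/32768, …
ICs: h(0) = 1, h′(0) = 13/2.

f: a_k = -3, -3/2, 3/8, -3/16, 15/128, -21/256, 63/1024, -99/2048, 1287/32768, …
g: a_k = 4, 8, 16, 32, 64, 128, 256, 512, 1024, …
h₀=f+g: left-lcm gives L₀, ord ≤ 2.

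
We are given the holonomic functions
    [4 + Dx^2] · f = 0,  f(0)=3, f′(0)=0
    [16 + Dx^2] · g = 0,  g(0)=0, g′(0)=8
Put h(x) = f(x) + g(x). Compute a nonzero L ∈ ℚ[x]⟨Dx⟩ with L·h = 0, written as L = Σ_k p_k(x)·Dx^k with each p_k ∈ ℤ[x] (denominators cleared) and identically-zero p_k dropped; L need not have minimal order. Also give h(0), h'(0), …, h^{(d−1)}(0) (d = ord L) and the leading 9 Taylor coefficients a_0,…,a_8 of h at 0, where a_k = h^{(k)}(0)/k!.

f: a_k = 3, 0, -6, 0, 2, 0, -4/15, 0, 2/105, …
g: a_k = 0, 8, 0, -64/3, 0, 256/15, 0, -2048/315, 0, …
f+g: L₀ = lclm(L_f,L_g), ord ≤ 2+2.
L = 64 + 20·Dx^2 + Dx^4  (order 4).
h: a_k = 3, 8, -6, -64/3, 2, 256/15, -4/15, -2048/315, 2/105, …
ICs: h(0) = 3, h′(0) = 8, h′′(0) = -12, h′′′(0) = -128.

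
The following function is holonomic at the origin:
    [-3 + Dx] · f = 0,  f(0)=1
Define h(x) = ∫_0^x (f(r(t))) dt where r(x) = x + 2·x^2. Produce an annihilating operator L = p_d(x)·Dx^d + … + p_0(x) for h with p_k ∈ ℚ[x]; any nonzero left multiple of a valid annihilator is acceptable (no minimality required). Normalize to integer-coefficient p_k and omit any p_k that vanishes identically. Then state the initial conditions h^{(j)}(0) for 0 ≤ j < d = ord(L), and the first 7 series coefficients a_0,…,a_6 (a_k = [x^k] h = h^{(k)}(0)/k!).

f: a_k = 1, 3, 9/2, 9/2, 27/8, 81/40, 81/80, …
Substitute x→r, Dx→(1/r')Dx; clear ⇒ L₀.
h=∫₀ˣh₀: take L = L₀·Dx.
L = (-3 - 12·x)·Dx + Dx^2  (order 2).
h: a_k = 0, 1, 3/2, 7/2, 45/8, 387/40, 1107/80, …
ICs: h(0) = 0, h′(0) = 1.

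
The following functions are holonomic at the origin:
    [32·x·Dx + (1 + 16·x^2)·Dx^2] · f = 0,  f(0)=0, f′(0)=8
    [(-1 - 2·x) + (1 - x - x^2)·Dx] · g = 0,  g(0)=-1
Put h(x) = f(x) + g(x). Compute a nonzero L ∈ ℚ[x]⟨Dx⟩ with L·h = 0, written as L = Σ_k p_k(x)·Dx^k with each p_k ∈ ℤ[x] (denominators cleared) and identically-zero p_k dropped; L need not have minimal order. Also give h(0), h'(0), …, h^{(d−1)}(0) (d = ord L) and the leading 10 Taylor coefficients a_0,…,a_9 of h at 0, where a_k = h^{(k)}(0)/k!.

L = (64 - 256·x - 3904·x^2 - 6912·x^3 - 9696·x^4 - 1536·x^6)·Dx + (-25 - 24·x + 542·x^2 - 780·x^3 - 6800·x^4 - 6560·x^5 - 768·x^6 - 1536·x^7)·Dx^2 + (2 + 17·x + 62·x^2 + 202·x^3 + 445·x^4 - 1136·x^5 - 576·x^6 - 256·x^7 - 256·x^8)·Dx^3  (order 3).
h: a_k = -1, 7, -2, -137/3, -5, 2008/5, -13, -32915/7, -34, 523793/9, …
ICs: h(0) = -1, h′(0) = 7, h′′(0) = -4.

f: a_k = 0, 8, 0, -128/3, 0, 2048/5, 0, -32768/7, 0, 524288/9, …
g: a_k = -1, -1, -2, -3, -5, -8, -13, -21, -34, -55, …
Sum ⇒ L₀ = lclm(L_f,L_g) in ℚ(x)⟨Dx⟩.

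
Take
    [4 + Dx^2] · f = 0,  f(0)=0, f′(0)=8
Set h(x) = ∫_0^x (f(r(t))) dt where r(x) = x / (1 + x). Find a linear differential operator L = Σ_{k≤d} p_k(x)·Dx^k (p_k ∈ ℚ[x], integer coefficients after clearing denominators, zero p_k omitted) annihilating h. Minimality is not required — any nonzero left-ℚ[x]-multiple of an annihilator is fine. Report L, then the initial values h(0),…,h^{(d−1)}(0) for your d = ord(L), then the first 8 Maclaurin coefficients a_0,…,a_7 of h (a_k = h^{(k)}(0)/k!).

f: a_k = 0, 8, 0, -16/3, 0, 16/15, 0, -32/315, …
Change of var in L_f (x↦r) gives L₀.
h=∫₀ˣh₀: take L = L₀·Dx.
L = 4·Dx + (2 + 6·x + 6·x^2 + 2·x^3)·Dx^2 + (1 + 4·x + 6·x^2 + 4·x^3 + x^4)·Dx^3  (order 3).
h: a_k = 0, 0, 4, -8/3, 2/3, 8/5, -172/45, 40/7, …
ICs: h(0) = 0, h′(0) = 0, h′′(0) = 8.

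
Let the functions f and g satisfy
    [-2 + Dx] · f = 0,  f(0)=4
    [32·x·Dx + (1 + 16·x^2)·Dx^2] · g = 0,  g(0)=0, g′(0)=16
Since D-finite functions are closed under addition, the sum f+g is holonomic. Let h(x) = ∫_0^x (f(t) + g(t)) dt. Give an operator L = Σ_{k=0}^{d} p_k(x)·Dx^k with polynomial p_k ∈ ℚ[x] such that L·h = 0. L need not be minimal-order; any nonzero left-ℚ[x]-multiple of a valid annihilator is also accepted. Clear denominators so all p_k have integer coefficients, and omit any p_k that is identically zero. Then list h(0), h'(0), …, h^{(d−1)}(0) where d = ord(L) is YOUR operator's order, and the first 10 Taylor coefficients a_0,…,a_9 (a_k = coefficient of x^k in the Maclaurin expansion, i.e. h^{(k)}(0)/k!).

L = (32 - 64·x - 1536·x^2 - 1024·x^3)·Dx^2 + (-18 + 704·x^2 - 512·x^4)·Dx^3 + (1 + 16·x + 32·x^2 + 256·x^3 + 256·x^4)·Dx^4  (order 4).
h: a_k = 0, 4, 12, 8/3, -20, 8/15, 6152/45, 16/315, -368636/315, 8/2835, …
ICs: h(0) = 0, h′(0) = 4, h′′(0) = 24, h′′′(0) = 16.

f: a_k = 4, 8, 8, 16/3, 8/3, 16/15, 16/45, 32/315, 8/315, 16/2835, …
g: a_k = 0, 16, 0, -256/3, 0, 4096/5, 0, -65536/7, 0, 1048576/9, …
Sum ⇒ L₀ = lclm(L_f,L_g) in ℚ(x)⟨Dx⟩.
∫: right-multiply L₀ by Dx.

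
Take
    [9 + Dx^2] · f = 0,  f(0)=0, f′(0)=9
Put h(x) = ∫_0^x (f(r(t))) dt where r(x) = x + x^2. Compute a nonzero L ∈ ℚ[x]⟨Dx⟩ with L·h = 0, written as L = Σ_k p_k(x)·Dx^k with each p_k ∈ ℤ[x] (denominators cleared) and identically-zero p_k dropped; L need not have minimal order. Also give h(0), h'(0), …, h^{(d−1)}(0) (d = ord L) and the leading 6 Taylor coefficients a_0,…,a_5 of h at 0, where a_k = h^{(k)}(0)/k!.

f: a_k = 0, 9, 0, -27/2, 0, 243/40, …
Substitute x→r, Dx→(1/r')Dx; clear ⇒ L₀.
h=∫₀ˣh₀: take L = L₀·Dx.
L = (9 + 54·x + 108·x^2 + 72·x^3)·Dx - 2·Dx^2 + (1 + 2·x)·Dx^3  (order 3).
h: a_k = 0, 0, 9/2, 3, -27/8, -81/10, …
ICs: h(0) = 0, h′(0) = 0, h′′(0) = 9.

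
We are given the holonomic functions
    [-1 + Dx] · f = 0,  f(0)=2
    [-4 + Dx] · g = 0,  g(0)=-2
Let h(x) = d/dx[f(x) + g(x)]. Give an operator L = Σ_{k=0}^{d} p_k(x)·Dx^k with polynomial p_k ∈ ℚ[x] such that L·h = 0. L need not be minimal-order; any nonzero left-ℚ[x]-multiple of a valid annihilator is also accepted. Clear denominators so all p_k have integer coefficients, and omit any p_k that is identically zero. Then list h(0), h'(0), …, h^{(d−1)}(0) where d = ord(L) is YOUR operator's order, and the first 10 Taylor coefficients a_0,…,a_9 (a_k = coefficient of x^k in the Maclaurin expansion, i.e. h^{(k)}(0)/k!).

f: a_k = 2, 2, 1, 1/3, 1/12, 1/60, 1/360, 1/2520, 1/20160, 1/181440, …
g: a_k = -2, -8, -16, -64/3, -64/3, -256/15, -512/45, -2048/315, -1024/315, -4096/2835, …
Weyl lclm of L_f,L_g ⇒ L₀ (ord ≤ 2).
Differentiate: ansatz ord ≤ ord L₀ ⇒ L.
L = 4 - 5·Dx + Dx^2  (order 2).
h: a_k = -6, -30, -63, -85, -341/4, -273/4, -5461/120, -4369/168, -4161/320, -69905/12096, …
ICs: h(0) = -6, h′(0) = -30.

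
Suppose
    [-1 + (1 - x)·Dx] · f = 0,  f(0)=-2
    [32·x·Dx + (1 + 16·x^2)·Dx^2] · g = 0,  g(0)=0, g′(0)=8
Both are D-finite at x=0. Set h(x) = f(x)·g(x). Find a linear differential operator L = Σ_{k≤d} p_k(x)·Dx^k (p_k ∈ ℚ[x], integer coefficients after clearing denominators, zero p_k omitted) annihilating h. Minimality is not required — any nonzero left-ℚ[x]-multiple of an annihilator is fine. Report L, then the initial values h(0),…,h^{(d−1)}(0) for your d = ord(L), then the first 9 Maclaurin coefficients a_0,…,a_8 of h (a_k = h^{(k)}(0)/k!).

f: a_k = -2, -2, -2, -2, -2, -2, -2, -2, -2, …
g: a_k = 0, 8, 0, -128/3, 0, 2048/5, 0, -32768/7, 0, …
f·g: L₀ = L_f ⊗_s L_g, ord ≤ 1·2.
L = 32·x + (2 - 32·x + 64·x^2)·Dx + (-1 + x - 16·x^2 + 16·x^3)·Dx^2  (order 2).
h: a_k = 0, -16, -16, 208/3, 208/3, -11248/15, -11248/15, 904304/105, 904304/105, …
ICs: h(0) = 0, h′(0) = -16.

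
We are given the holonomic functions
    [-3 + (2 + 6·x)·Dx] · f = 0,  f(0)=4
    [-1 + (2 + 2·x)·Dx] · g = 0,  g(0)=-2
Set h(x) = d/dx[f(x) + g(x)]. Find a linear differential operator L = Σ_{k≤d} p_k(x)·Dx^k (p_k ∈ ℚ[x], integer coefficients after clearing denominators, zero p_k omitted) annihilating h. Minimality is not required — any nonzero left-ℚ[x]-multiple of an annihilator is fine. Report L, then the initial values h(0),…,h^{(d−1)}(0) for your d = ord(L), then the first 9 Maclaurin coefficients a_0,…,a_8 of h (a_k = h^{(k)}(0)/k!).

f: a_k = 4, 6, -9/2, 27/4, -405/32, 1701/64, -15309/256, 72171/512, -2814669/8192, …
g: a_k = -2, -1, 1/4, -1/8, 5/64, -7/128, 21/512, -33/1024, 429/16384, …
Sum ⇒ L₀ = lclm(L_f,L_g) in ℚ(x)⟨Dx⟩.
h=h₀': d/dx-closure on L₀ ⇒ L.
L = -9 + (-24 - 36·x)·Dx + (-4 - 16·x - 12·x^2)·Dx^2  (order 2).
h: a_k = 5, -17/2, 159/8, -805/16, 16975/128, -91791/256, 1010163/1024, -5628909/2048, 253313775/32768, …
ICs: h(0) = 5, h′(0) = -17/2.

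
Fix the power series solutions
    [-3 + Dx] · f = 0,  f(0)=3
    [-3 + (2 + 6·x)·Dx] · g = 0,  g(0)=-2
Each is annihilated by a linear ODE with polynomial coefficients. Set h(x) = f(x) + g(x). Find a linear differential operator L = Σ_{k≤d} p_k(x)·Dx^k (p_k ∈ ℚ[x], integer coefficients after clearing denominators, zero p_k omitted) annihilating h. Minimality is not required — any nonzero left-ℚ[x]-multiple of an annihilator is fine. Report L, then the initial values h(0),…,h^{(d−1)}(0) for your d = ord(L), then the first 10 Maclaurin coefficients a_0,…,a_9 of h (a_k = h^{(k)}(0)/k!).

f: a_k = 3, 9, 27/2, 27/2, 81/8, 243/40, 243/80, 729/560, 2187/4480, 729/4480, …
g: a_k = -2, -3, 9/4, -27/8, 405/64, -1701/128, 15309/512, -72171/1024, 2814669/16384, -14073345/32768, …
Sum ⇒ L₀ = lclm(L_f,L_g) in ℚ(x)⟨Dx⟩.
L = (27 + 54·x) + (-15 - 72·x - 108·x^2)·Dx + (2 + 18·x + 36·x^2)·Dx^2  (order 2).
h: a_k = 1, 6, 63/4, 81/8, 1053/64, -4617/640, 84321/2560, -2479329/35840, 98793351/573440, -492380451/1146880, …
ICs: h(0) = 1, h′(0) = 6.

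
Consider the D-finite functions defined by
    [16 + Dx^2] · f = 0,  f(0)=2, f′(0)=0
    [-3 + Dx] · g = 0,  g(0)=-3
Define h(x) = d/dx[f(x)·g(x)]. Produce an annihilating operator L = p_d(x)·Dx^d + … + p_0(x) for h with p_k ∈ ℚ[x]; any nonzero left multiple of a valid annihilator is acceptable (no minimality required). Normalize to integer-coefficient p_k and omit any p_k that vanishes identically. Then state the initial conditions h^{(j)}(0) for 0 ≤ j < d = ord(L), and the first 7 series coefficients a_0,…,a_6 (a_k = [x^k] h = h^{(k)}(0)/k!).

L = 25 - 6·Dx + Dx^2  (order 2).
h: a_k = -18, 42, 351, 527, 237/4, -11753/20, -25481/40, …
ICs: h(0) = -18, h′(0) = 42.

f: a_k = 2, 0, -16, 0, 64/3, 0, -512/45, …
g: a_k = -3, -9, -27/2, -27/2, -81/8, -243/40, -243/80, …
Sym-product of L_f,L_g gives L₀ (≤ ord 2).
Differentiate: ansatz ord ≤ ord L₀ ⇒ L.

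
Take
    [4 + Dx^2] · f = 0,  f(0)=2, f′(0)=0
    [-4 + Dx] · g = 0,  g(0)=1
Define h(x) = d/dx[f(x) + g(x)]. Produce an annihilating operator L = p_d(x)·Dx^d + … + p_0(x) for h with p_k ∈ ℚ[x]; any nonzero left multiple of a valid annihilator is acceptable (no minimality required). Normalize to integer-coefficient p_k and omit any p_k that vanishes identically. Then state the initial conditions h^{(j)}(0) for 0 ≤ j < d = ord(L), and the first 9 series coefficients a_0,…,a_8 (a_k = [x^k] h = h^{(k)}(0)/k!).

f: a_k = 2, 0, -4, 0, 4/3, 0, -8/45, 0, 4/315, …
g: a_k = 1, 4, 8, 32/3, 32/3, 128/15, 256/45, 1024/315, 512/315, …
L₀ := lclm(L_f,L_g); ord L₀ ≤ 2+1.
Differentiate: ansatz ord ≤ ord L₀ ⇒ L.
L = 16 - 4·Dx + 4·Dx^2 - Dx^3  (order 3).
h: a_k = 4, 8, 32, 48, 128/3, 496/15, 1024/45, 1376/105, 2048/315, …
ICs: h(0) = 4, h′(0) = 8, h′′(0) = 64.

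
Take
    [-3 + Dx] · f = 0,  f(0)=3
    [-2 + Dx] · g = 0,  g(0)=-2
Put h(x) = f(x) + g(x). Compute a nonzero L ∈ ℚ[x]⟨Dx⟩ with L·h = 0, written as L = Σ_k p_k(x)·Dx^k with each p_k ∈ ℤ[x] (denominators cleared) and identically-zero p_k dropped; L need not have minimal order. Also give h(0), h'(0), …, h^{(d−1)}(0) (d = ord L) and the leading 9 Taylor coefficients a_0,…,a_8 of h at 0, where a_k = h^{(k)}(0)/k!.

L = 6 - 5·Dx + Dx^2  (order 2).
h: a_k = 1, 5, 19/2, 65/6, 211/24, 133/24, 2059/720, 1261/1008, 19171/40320, …
ICs: h(0) = 1, h′(0) = 5.

f: a_k = 3, 9, 27/2, 27/2, 81/8, 243/40, 243/80, 729/560, 2187/4480, …
g: a_k = -2, -4, -4, -8/3, -4/3, -8/15, -8/45, -16/315, -4/315, …
Sum ⇒ L₀ = lclm(L_f,L_g) in ℚ(x)⟨Dx⟩.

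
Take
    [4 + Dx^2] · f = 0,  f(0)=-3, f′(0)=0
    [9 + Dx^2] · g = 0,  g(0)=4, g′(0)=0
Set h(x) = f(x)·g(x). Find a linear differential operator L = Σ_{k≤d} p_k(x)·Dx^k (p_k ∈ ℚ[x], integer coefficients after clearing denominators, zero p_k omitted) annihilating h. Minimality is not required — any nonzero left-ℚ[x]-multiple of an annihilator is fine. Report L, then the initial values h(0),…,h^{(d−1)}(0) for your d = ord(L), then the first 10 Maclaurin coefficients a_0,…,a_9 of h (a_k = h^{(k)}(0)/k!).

L = 25 + 26·Dx^2 + Dx^4  (order 4).
h: a_k = -12, 0, 78, 0, -313/2, 0, 7813/60, 0, -195313/3360, 0, …
ICs: h(0) = -12, h′(0) = 0, h′′(0) = 156, h′′′(0) = 0.

f: a_k = -3, 0, 6, 0, -2, 0, 4/15, 0, -2/105, 0, …
g: a_k = 4, 0, -18, 0, 27/2, 0, -81/20, 0, 729/1120, 0, …
L₀ := L_f ⊗_s L_g (sym. prod.), ord ≤ 4.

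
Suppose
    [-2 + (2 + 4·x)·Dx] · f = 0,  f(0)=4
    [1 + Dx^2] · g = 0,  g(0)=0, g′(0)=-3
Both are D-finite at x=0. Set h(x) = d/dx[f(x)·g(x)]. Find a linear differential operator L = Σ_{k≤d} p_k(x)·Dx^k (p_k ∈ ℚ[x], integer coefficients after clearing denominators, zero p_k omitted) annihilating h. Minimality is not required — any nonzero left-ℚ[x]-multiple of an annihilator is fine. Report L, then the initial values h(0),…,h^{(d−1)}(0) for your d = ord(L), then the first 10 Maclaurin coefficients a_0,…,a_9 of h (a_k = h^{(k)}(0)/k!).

L = (2 + 12·x + 16·x^2 + 8·x^3 + 4·x^4) + (1 - 6·x^2 - 4·x^3)·Dx + (1 + 5·x + 9·x^2 + 8·x^3 + 4·x^4)·Dx^2  (order 2).
h: a_k = -12, -24, 24, -16, 32, -288/5, 1528/15, -3872/21, 35584/105, -17008/27, …
ICs: h(0) = -12, h′(0) = -24.

f: a_k = 4, 4, -2, 2, -5/2, 7/2, -21/4, 33/4, -429/32, 715/32, …
g: a_k = 0, -3, 0, 1/2, 0, -1/40, 0, 1/1680, 0, -1/120960, …
h₀=f·g: eliminate ⇒ L₀, order ≤ 1·2.
h=h₀': d/dx-closure on L₀ ⇒ L.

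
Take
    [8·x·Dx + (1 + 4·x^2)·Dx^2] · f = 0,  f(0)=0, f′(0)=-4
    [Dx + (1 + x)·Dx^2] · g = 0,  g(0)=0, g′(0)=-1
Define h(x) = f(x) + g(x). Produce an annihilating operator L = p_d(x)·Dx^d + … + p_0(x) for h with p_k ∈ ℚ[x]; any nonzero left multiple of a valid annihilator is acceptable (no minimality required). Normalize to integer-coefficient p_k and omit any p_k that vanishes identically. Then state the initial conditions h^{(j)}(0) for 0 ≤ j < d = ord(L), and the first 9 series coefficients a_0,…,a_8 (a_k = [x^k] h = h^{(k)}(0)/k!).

f: a_k = 0, -4, 0, 16/3, 0, -64/5, 0, 256/7, 0, …
g: a_k = 0, -1, 1/2, -1/3, 1/4, -1/5, 1/6, -1/7, 1/8, …
L₀ := lclm(L_f,L_g); ord L₀ ≤ 2+2.
L = (-8 - 24·x + 96·x^2 + 32·x^3)·Dx + (-10 - 16·x + 72·x^2 + 192·x^3 + 64·x^4)·Dx^2 + (-1 + 7·x + 8·x^2 + 32·x^3 + 48·x^4 + 16·x^5)·Dx^3  (order 3).
h: a_k = 0, -5, 1/2, 5, 1/4, -13, 1/6, 255/7, 1/8, …
ICs: h(0) = 0, h′(0) = -5, h′′(0) = 1.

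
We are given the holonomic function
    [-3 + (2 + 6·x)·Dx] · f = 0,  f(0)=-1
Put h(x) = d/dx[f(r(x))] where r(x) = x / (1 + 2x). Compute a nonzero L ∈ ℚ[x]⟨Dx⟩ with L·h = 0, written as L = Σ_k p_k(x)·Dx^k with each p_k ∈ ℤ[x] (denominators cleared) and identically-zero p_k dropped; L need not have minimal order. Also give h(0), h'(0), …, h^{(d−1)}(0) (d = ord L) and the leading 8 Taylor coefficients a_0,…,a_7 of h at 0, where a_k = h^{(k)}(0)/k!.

L = (-11 - 40·x) + (-2 - 14·x - 20·x^2)·Dx  (order 1).
h: a_k = -3/2, 33/4, -585/16, 4965/32, -169545/256, 1477503/512, -26328981/2048, 239121645/4096, …
ICs: h(0) = -3/2.

f: a_k = -1, -3/2, 9/8, -27/16, 405/128, -1701/256, 15309/1024, -72171/2048, …
Substitute x→r, Dx→(1/r')Dx; clear ⇒ L₀.
h=h₀': d/dx-closure on L₀ ⇒ L.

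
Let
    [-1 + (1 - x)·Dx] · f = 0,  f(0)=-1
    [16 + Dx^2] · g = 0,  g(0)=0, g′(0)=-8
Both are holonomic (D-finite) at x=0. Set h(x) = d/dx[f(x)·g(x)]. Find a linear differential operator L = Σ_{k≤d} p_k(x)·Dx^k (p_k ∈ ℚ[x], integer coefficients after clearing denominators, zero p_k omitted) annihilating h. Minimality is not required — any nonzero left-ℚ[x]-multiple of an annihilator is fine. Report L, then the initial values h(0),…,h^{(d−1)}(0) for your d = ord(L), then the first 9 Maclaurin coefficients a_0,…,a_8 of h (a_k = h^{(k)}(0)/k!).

L = (14 - 32·x + 16·x^2) + (-2 + 2·x)·Dx + (1 - 2·x + x^2)·Dx^2  (order 2).
h: a_k = 8, 16, -40, -160/3, 56/3, 112/5, -872/45, -6976/315, -536/45, …
ICs: h(0) = 8, h′(0) = 16.

f: a_k = -1, -1, -1, -1, -1, -1, -1, -1, -1, …
g: a_k = 0, -8, 0, 64/3, 0, -256/15, 0, 2048/315, 0, …
Product ⇒ symmetric product L₀, ord ≤ 2.
Differentiate: ansatz ord ≤ ord L₀ ⇒ L.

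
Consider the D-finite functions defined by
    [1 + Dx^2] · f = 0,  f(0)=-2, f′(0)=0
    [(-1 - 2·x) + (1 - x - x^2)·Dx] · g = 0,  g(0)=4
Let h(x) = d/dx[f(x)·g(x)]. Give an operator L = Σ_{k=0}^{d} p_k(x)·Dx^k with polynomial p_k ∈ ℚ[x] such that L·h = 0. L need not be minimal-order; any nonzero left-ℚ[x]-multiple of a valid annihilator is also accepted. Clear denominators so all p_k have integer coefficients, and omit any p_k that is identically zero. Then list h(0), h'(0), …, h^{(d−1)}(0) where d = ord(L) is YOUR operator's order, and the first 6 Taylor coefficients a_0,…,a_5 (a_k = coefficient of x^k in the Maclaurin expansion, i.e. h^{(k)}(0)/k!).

f: a_k = -2, 0, 1, 0, -1/12, 0, …
g: a_k = 4, 4, 8, 12, 20, 32, …
L₀ := L_f ⊗_s L_g (sym. prod.), ord ≤ 2.
Differentiate: ansatz ord ≤ ord L₀ ⇒ L.
L = (3 - 2·x - x^2 + 2·x^3 + x^4) + (4 + 10·x + 6·x^2 + 4·x^3)·Dx + (-1 + x^2 + 2·x^3 + x^4)·Dx^2  (order 2).
h: a_k = -8, -24, -60, -388/3, -785/3, -7619/15, …
ICs: h(0) = -8, h′(0) = -24.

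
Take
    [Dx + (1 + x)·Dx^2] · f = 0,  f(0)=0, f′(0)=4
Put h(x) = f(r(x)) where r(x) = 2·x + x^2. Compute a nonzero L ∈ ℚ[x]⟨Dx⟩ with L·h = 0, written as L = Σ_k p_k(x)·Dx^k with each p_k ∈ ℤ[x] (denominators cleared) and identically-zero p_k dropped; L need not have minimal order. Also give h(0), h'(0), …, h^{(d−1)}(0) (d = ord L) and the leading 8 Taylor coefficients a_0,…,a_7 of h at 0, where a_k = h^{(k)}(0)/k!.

L = Dx + (1 + x)·Dx^2  (order 2).
h: a_k = 0, 8, -4, 8/3, -2, 8/5, -4/3, 8/7, …
ICs: h(0) = 0, h′(0) = 8.

f: a_k = 0, 4, -2, 4/3, -1, 4/5, -2/3, 4/7, …
f∘r: x↦r, Dx↦Dx/r' in L_f ⇒ L₀.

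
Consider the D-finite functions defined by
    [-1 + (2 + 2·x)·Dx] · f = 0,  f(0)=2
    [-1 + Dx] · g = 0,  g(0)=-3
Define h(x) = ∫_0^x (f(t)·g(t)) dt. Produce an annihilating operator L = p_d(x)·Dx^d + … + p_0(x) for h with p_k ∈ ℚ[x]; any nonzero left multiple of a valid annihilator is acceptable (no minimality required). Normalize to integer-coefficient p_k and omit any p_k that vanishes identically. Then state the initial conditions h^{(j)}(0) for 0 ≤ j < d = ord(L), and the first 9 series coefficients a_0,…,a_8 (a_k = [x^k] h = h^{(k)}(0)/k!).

f: a_k = 2, 1, -1/4, 1/8, -5/64, 7/128, -21/512, 33/1024, -429/16384, …
g: a_k = -3, -3, -3/2, -1/2, -1/8, -1/40, -1/240, -1/1680, -1/13440, …
Sym-product of L_f,L_g gives L₀ (≤ ord 1).
h=∫h₀ ⇒ L = L₀·Dx.
L = (-3 - 2·x)·Dx + (2 + 2·x)·Dx^2  (order 2).
h: a_k = 0, -6, -9/2, -7/4, -17/32, -33/320, -107/3840, 89/53760, -1123/286720, …
ICs: h(0) = 0, h′(0) = -6.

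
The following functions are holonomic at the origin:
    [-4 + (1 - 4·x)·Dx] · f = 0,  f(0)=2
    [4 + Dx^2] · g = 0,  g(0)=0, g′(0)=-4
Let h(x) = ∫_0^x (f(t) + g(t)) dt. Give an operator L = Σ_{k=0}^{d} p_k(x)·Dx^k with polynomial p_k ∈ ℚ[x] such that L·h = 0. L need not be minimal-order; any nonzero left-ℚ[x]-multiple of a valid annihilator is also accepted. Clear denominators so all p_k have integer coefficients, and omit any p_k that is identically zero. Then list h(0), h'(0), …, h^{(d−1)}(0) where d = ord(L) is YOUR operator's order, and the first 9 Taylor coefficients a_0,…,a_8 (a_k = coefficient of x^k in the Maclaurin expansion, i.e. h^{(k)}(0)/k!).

f: a_k = 2, 8, 32, 128, 512, 2048, 8192, 32768, 131072, …
g: a_k = 0, -4, 0, 8/3, 0, -8/15, 0, 16/315, 0, …
Sum ⇒ L₀ = lclm(L_f,L_g) in ℚ(x)⟨Dx⟩.
Integrate: L := L₀·Dx.
L = (400 - 128·x + 256·x^2)·Dx + (-36 + 176·x - 192·x^2 + 256·x^3)·Dx^2 + (100 - 32·x + 64·x^2)·Dx^3 + (-9 + 44·x - 48·x^2 + 64·x^3)·Dx^4  (order 4).
h: a_k = 0, 2, 2, 32/3, 98/3, 512/5, 15356/45, 8192/7, 1290242/315, …
ICs: h(0) = 0, h′(0) = 2, h′′(0) = 4, h′′′(0) = 64.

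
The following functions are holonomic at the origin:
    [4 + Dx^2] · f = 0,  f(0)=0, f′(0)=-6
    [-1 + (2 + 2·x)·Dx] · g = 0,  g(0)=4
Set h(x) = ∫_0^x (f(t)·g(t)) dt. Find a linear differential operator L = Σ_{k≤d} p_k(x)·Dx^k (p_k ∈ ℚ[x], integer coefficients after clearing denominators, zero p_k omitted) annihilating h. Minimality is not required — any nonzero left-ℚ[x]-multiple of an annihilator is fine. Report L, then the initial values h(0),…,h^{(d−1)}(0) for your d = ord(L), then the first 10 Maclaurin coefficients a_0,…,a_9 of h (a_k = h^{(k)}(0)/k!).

L = (19 + 32·x + 16·x^2)·Dx + (-4 - 4·x)·Dx^2 + (4 + 8·x + 4·x^2)·Dx^3  (order 3).
h: a_k = 0, 0, -12, -4, 19/4, 13/10, -341/480, -201/1120, 7687/107520, 17/48384, …
ICs: h(0) = 0, h′(0) = 0, h′′(0) = -24.

f: a_k = 0, -6, 0, 4, 0, -4/5, 0, 8/105, 0, -4/945, …
g: a_k = 4, 2, -1/2, 1/4, -5/32, 7/64, -21/256, 33/512, -429/8192, 715/16384, …
L₀ := L_f ⊗_s L_g (sym. prod.), ord ≤ 2.
∫: right-multiply L₀ by Dx.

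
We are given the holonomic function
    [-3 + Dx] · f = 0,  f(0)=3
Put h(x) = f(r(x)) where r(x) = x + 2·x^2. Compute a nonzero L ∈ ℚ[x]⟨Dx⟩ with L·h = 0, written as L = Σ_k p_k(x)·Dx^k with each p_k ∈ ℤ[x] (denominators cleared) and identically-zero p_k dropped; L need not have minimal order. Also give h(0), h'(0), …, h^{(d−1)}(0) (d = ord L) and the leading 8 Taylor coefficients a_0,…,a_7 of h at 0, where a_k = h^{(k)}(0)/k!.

f: a_k = 3, 9, 27/2, 27/2, 81/8, 243/40, 243/80, 729/560, …
Change of var in L_f (x↦r) gives L₀.
L = (-3 - 12·x) + Dx  (order 1).
h: a_k = 3, 9, 63/2, 135/2, 1161/8, 9963/40, 33183/80, 338661/560, …
ICs: h(0) = 3.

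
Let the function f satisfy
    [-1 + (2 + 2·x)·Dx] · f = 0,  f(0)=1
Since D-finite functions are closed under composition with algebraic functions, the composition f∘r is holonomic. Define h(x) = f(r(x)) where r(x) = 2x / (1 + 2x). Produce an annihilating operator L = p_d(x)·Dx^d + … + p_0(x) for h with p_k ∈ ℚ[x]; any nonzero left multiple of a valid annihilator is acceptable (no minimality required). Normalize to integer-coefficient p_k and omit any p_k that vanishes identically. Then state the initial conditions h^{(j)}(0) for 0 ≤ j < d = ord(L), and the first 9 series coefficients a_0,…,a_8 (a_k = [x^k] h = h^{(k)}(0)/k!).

f: a_k = 1, 1/2, -1/8, 1/16, -5/128, 7/256, -21/1024, 33/2048, -429/32768, …
Substitute x→r, Dx→(1/r')Dx; clear ⇒ L₀.
L = -1 + (1 + 6·x + 8·x^2)·Dx  (order 1).
h: a_k = 1, 1, -5/2, 13/2, -141/8, 399/8, -2353/16, 7205/16, -182461/128, …
ICs: h(0) = 1.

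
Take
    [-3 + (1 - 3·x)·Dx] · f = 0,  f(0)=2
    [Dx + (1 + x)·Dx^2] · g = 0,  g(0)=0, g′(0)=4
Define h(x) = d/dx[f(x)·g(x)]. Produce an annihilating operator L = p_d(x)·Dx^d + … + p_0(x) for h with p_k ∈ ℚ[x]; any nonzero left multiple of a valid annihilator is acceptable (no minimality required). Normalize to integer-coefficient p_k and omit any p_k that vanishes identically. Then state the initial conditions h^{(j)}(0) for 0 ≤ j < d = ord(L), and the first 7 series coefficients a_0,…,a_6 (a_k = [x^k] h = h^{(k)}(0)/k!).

f: a_k = 2, 6, 18, 54, 162, 486, 1458, …
g: a_k = 0, 4, -2, 4/3, -1, 4/5, -2/3, …
L₀ := L_f ⊗_s L_g (sym. prod.), ord ≤ 2.
Derive L from L₀ (diff closure).
L = 12 + (7 + 15·x)·Dx + (-1 + 2·x + 3·x^2)·Dx^2  (order 2).
h: a_k = 8, 40, 188, 744, 2798, 50324/5, 176174/5, …
ICs: h(0) = 8, h′(0) = 40.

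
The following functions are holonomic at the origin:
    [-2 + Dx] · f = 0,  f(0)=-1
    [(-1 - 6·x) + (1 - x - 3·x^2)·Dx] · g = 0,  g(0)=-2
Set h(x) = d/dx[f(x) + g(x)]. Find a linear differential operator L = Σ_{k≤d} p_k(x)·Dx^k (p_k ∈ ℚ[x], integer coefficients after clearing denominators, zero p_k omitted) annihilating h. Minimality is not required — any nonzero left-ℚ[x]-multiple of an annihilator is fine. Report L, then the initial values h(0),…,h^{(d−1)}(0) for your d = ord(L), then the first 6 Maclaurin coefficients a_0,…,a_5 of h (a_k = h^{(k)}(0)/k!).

L = (26 + 268·x + 300·x^2 + 864·x^3 + 324·x^4) + (-19 - 136·x - 196·x^2 - 372·x^3 + 90·x^4 + 108·x^5)·Dx + (3 + x + 23·x^2 - 30·x^3 - 126·x^4 - 54·x^5)·Dx^2  (order 2).
h: a_k = -4, -20, -46, -464/3, -1204/3, -17468/15, …
ICs: h(0) = -4, h′(0) = -20.

f: a_k = -1, -2, -2, -4/3, -2/3, -4/15, …
g: a_k = -2, -2, -8, -14, -38, -80, …
Weyl lclm of L_f,L_g ⇒ L₀ (ord ≤ 2).
Derive L from L₀ (diff closure).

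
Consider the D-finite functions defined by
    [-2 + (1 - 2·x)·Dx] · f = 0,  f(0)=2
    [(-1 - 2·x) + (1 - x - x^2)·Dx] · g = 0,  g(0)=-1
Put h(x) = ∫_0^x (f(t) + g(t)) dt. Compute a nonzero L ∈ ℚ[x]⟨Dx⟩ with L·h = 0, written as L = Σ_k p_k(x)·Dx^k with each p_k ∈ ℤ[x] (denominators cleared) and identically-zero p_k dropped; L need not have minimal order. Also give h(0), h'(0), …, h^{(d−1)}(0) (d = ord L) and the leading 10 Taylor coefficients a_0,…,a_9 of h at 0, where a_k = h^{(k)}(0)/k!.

f: a_k = 2, 4, 8, 16, 32, 64, 128, 256, 512, 1024, …
g: a_k = -1, -1, -2, -3, -5, -8, -13, -21, -34, -55, …
f+g: L₀ = lclm(L_f,L_g), ord ≤ 1+1.
h=∫h₀ ⇒ L = L₀·Dx.
L = (-12·x + 12·x^2 - 8·x^3)·Dx + (4 - 6·x - 6·x^2 + 16·x^3 - 16·x^4)·Dx^2 + (-1 + 5·x - 9·x^2 + 6·x^3 + 2·x^4 - 4·x^5)·Dx^3  (order 3).
h: a_k = 0, 1, 3/2, 2, 13/4, 27/5, 28/3, 115/7, 235/8, 478/9, …
ICs: h(0) = 0, h′(0) = 1, h′′(0) = 3.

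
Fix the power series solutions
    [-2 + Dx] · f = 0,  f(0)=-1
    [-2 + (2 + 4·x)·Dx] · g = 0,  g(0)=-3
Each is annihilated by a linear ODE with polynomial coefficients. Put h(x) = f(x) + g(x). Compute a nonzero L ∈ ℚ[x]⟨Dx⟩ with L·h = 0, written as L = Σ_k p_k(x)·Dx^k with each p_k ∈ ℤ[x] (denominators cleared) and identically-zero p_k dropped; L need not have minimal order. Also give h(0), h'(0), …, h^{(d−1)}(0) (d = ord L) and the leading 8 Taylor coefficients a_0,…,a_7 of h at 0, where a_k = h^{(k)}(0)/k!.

f: a_k = -1, -2, -2, -4/3, -2/3, -4/15, -4/45, -8/315, …
g: a_k = -3, -3, 3/2, -3/2, 15/8, -21/8, 63/16, -99/16, …
f+g: L₀ = lclm(L_f,L_g), ord ≤ 1+1.
L = (6 + 8·x) + (-5 - 16·x - 16·x^2)·Dx + (1 + 6·x + 8·x^2)·Dx^2  (order 2).
h: a_k = -4, -5, -1/2, -17/6, 29/24, -347/120, 2771/720, -31313/5040, …
ICs: h(0) = -4, h′(0) = -5.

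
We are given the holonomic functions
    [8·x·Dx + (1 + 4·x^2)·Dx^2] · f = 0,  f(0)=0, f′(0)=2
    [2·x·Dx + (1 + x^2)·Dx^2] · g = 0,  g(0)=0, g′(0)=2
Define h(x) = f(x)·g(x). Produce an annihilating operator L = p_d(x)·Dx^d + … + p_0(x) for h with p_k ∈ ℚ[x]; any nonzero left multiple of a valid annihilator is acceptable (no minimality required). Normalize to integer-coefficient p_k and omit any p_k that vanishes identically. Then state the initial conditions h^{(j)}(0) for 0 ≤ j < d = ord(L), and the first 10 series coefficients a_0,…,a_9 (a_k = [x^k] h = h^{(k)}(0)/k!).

f: a_k = 0, 2, 0, -8/3, 0, 32/5, 0, -128/7, 0, 512/9, …
g: a_k = 0, 2, 0, -2/3, 0, 2/5, 0, -2/7, 0, 2/9, …
L₀ := L_f ⊗_s L_g (sym. prod.), ord ≤ 4.
L = (-96·x - 800·x^3 - 1024·x^5 + 640·x^7 + 1536·x^9)·Dx + (-20 - 412·x^2 - 1440·x^4 - 896·x^6 + 2240·x^8 + 2304·x^10)·Dx^2 + (-40·x - 280·x^3 - 480·x^5 + 272·x^7 + 1280·x^9 + 768·x^11)·Dx^3 + (-1 - 10·x^2 - 29·x^4 + 116·x^8 + 160·x^10 + 64·x^12)·Dx^4  (order 4).
h: a_k = 0, 0, 4, 0, -20/3, 0, 692/45, 0, -892/21, 0, …
ICs: h(0) = 0, h′(0) = 0, h′′(0) = 8, h′′′(0) = 0.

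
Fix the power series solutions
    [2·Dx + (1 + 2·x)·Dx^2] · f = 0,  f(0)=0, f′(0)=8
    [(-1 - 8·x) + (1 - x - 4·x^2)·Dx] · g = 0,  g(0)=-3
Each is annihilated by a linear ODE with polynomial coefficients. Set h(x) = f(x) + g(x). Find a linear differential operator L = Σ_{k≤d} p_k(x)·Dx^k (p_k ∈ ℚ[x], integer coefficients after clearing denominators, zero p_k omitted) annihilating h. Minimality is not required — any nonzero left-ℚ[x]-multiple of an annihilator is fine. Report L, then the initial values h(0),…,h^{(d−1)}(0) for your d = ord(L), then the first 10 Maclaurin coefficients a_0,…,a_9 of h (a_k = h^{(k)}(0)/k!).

f: a_k = 0, 8, -8, 32/3, -16, 128/5, -128/3, 512/7, -128, 2048/9, …
g: a_k = -3, -3, -15, -27, -87, -195, -543, -1323, -3495, -8787, …
h₀=f+g: left-lcm gives L₀, ord ≤ 3.
L = (-94 - 644·x - 1664·x^2 - 1920·x^3 - 1536·x^4)·Dx + (-23 - 324·x - 1448·x^2 - 3072·x^3 - 3904·x^4 - 2560·x^5)·Dx^2 + (6 + 35·x + 53·x^2 - 98·x^3 - 528·x^4 - 864·x^5 - 512·x^6)·Dx^3  (order 3).
h: a_k = -3, 5, -23, -49/3, -103, -847/5, -1757/3, -8749/7, -3623, -77035/9, …
ICs: h(0) = -3, h′(0) = 5, h′′(0) = -46.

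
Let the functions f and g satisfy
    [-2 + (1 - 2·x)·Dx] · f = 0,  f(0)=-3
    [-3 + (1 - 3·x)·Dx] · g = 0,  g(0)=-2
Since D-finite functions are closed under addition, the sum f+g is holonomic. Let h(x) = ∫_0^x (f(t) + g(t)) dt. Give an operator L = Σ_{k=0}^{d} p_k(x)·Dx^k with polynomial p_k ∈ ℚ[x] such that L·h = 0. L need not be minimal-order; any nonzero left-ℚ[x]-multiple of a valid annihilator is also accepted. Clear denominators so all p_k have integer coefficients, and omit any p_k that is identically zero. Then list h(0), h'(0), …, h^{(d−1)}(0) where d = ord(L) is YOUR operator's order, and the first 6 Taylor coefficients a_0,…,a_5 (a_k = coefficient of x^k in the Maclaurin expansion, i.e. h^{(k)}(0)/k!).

f: a_k = -3, -6, -12, -24, -48, -96, …
g: a_k = -2, -6, -18, -54, -162, -486, …
f+g: L₀ = lclm(L_f,L_g), ord ≤ 1+1.
h=∫₀ˣh₀: take L = L₀·Dx.
L = -12·Dx + (10 - 24·x)·Dx^2 + (-1 + 5·x - 6·x^2)·Dx^3  (order 3).
h: a_k = 0, -5, -6, -10, -39/2, -42, …
ICs: h(0) = 0, h′(0) = -5, h′′(0) = -12.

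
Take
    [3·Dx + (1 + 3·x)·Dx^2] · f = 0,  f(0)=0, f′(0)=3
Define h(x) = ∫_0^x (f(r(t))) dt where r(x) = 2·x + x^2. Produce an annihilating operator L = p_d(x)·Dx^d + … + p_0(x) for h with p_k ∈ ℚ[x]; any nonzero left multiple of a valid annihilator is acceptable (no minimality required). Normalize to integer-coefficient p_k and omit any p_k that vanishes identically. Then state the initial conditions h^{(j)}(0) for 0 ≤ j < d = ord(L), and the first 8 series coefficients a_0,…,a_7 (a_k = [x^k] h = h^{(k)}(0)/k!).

f: a_k = 0, 3, -9/2, 9, -81/4, 243/5, -243/2, 2187/7, …
Substitute x→r, Dx→(1/r')Dx; clear ⇒ L₀.
h=∫₀ˣh₀: take L = L₀·Dx.
L = (5 + 6·x + 3·x^2)·Dx^2 + (1 + 7·x + 9·x^2 + 3·x^3)·Dx^3  (order 3).
h: a_k = 0, 0, 3, -5, 27/2, -441/10, 801/5, -4365/7, …
ICs: h(0) = 0, h′(0) = 0, h′′(0) = 6.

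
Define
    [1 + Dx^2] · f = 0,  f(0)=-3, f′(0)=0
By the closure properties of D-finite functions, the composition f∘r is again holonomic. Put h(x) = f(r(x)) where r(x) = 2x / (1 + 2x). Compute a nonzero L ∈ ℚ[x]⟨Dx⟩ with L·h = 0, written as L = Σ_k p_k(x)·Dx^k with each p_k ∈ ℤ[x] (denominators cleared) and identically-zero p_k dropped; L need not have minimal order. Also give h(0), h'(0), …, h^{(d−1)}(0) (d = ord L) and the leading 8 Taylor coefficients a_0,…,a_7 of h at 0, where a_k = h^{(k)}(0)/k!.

f: a_k = -3, 0, 3/2, 0, -1/8, 0, 1/240, 0, …
Change of var in L_f (x↦r) gives L₀.
L = 4 + (4 + 24·x + 48·x^2 + 32·x^3)·Dx + (1 + 8·x + 24·x^2 + 32·x^3 + 16·x^4)·Dx^2  (order 2).
h: a_k = -3, 0, 6, -24, 70, -176, 6004/15, -4176/5, …
ICs: h(0) = -3, h′(0) = 0.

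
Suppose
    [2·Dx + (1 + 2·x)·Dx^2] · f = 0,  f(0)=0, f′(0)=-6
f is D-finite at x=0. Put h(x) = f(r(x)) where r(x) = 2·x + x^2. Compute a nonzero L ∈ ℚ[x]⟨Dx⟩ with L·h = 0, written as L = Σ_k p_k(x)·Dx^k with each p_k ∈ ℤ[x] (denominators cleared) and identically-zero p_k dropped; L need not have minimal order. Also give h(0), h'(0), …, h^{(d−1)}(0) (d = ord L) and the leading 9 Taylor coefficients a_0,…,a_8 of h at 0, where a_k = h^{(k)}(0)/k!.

f: a_k = 0, -6, 6, -8, 12, -96/5, 32, -384/7, 96, …
L₀ from L_f via x↦r, Dx↦r'^{-1}Dx.
L = (3 + 4·x + 2·x^2)·Dx + (1 + 5·x + 6·x^2 + 2·x^3)·Dx^2  (order 2).
h: a_k = 0, -12, 18, -40, 102, -1392/5, 792, -16224/7, 6924, …
ICs: h(0) = 0, h′(0) = -12.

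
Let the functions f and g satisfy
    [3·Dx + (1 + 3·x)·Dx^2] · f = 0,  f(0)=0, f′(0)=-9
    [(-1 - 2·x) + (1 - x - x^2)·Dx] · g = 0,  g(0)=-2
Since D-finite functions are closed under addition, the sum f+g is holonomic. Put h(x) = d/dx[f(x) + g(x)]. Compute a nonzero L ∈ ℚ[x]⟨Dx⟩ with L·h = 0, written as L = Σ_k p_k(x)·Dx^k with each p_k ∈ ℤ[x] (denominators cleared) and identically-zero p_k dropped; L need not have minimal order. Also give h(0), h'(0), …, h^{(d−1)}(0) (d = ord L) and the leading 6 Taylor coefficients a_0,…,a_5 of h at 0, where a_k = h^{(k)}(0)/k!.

f: a_k = 0, -9, 27/2, -27, 243/4, -729/5, …
g: a_k = -2, -2, -4, -6, -10, -16, …
Weyl lclm of L_f,L_g ⇒ L₀ (ord ≤ 3).
h₀' ⇒ L via d/dx closure of L₀.
L = (-126 - 342·x - 468·x^2 - 180·x^3 - 108·x^4) + (-156·x - 576·x^2 - 672·x^3 - 378·x^4 - 180·x^5)·Dx + (7 + 35·x + 29·x^2 - 63·x^3 - 99·x^4 - 93·x^5 - 36·x^6)·Dx^2  (order 2).
h: a_k = -11, 19, -99, 203, -809, 2031, …
ICs: h(0) = -11, h′(0) = 19.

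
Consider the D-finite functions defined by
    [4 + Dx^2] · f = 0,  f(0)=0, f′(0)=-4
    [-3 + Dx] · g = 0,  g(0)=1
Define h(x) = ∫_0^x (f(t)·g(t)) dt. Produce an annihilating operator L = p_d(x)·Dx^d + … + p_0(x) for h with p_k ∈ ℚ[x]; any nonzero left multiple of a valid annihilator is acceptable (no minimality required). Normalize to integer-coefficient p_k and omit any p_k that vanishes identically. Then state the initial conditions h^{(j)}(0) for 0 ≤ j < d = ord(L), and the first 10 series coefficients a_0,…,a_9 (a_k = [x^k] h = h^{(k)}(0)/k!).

f: a_k = 0, -4, 0, 8/3, 0, -8/15, 0, 16/315, 0, -8/2835, …
g: a_k = 1, 3, 9/2, 9/2, 27/8, 81/40, 81/80, 243/560, 729/4480, 243/4480, …
Product ⇒ symmetric product L₀, ord ≤ 2.
∫: right-multiply L₀ by Dx.
L = 13·Dx - 6·Dx^2 + Dx^3  (order 3).
h: a_k = 0, 0, -2, -4, -23/6, -2, -61/180, 23/70, 3277/10080, 17/108, …
ICs: h(0) = 0, h′(0) = 0, h′′(0) = -4.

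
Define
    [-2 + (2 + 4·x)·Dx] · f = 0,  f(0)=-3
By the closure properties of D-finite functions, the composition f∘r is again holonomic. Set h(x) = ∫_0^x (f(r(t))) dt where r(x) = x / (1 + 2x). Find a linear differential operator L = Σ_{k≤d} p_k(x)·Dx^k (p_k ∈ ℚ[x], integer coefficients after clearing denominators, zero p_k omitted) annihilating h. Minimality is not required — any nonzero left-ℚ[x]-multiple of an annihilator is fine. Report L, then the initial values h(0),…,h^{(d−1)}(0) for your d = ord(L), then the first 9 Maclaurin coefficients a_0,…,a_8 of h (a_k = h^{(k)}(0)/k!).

f: a_k = -3, -3, 3/2, -3/2, 15/8, -21/8, 63/16, -99/16, 1287/128, …
f∘r: x↦r, Dx↦Dx/r' in L_f ⇒ L₀.
h=∫h₀ ⇒ L = L₀·Dx.
L = -Dx + (1 + 6·x + 8·x^2)·Dx^2  (order 2).
h: a_k = 0, -3, -3/2, 5/2, -39/8, 423/40, -399/16, 7059/112, -21615/128, …
ICs: h(0) = 0, h′(0) = -3.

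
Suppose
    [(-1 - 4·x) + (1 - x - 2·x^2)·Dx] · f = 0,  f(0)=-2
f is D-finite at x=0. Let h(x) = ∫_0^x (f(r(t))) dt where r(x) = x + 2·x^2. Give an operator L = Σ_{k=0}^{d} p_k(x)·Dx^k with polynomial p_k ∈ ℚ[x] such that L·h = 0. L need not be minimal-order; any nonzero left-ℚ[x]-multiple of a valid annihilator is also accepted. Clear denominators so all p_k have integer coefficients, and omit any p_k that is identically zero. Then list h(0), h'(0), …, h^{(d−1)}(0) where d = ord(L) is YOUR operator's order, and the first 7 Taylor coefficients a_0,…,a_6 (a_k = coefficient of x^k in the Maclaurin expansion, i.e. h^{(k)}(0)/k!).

f: a_k = -2, -2, -6, -10, -22, -42, -86, …
h₀=f(r): pull back L_f along r ⇒ L₀.
∫: right-multiply L₀ by Dx.
L = (1 + 8·x + 24·x^2 + 32·x^3)·Dx + (-1 + x + 4·x^2 + 8·x^3 + 8·x^4)·Dx^2  (order 2).
h: a_k = 0, -2, -1, -10/3, -17/2, -106/5, -169/3, …
ICs: h(0) = 0, h′(0) = -2.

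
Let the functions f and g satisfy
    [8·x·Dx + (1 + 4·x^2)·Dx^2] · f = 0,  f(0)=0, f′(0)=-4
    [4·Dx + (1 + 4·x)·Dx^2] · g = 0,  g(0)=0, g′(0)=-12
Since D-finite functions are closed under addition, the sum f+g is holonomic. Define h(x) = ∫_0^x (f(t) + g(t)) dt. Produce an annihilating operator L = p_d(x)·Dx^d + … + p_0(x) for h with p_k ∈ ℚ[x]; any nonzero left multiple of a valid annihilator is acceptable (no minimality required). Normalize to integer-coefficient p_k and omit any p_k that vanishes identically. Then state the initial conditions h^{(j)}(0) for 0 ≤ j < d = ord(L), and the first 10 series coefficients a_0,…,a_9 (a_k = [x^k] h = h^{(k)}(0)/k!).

f: a_k = 0, -4, 0, 16/3, 0, -64/5, 0, 256/7, 0, -1024/9, …
g: a_k = 0, -12, 24, -64, 192, -3072/5, 2048, -49152/7, 24576, -262144/3, …
L₀ := lclm(L_f,L_g); ord L₀ ≤ 2+2.
h=∫h₀ ⇒ L = L₀·Dx.
L = (-8 - 96·x + 96·x^2 + 128·x^3)·Dx^2 + (-10 - 16·x - 72·x^2 + 192·x^3 + 256·x^4)·Dx^3 + (-1 - 2·x + 8·x^2 + 8·x^3 + 48·x^4 + 64·x^5)·Dx^4  (order 4).
h: a_k = 0, 0, -8, 8, -44/3, 192/5, -1568/15, 2048/7, -6112/7, 8192/3, …
ICs: h(0) = 0, h′(0) = 0, h′′(0) = -16, h′′′(0) = 48.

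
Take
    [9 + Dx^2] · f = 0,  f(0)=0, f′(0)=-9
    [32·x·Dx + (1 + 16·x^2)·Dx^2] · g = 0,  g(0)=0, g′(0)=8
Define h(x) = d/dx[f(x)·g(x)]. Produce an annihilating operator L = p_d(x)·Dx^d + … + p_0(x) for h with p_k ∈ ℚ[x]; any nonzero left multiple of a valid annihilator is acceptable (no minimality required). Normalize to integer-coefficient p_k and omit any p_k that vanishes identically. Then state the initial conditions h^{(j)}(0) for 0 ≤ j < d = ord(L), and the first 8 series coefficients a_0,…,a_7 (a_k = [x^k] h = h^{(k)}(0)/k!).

L = (2922993 + 113986656·x^2 + 3239661312·x^4 + 5952061440·x^6 + 4156489728·x^8 - 7644119040·x^10 + 110075314176·x^12) + (1760832·x + 128480256·x^3 + 1888911360·x^5 + 5308416000·x^7 + 15288238080·x^9 + 48922361856·x^11)·Dx + (341202 + 13887168·x^2 + 389230080·x^4 + 940474368·x^6 + 1603141632·x^8 + 3737124864·x^10 + 24461180928·x^12)·Dx^2 + (195648·x + 14275584·x^3 + 209879040·x^5 + 589824000·x^7 + 1698693120·x^9 + 5435817984·x^11)·Dx^3 + (1825 + 135776·x^2 + 3251968·x^4 + 31014912·x^6 + 126812160·x^8 + 509607936·x^10 + 1358954496·x^12)·Dx^4  (order 4).
h: a_k = 0, -144, 0, 1968, 0, -25866, 0, 383436, …
ICs: h(0) = 0, h′(0) = -144, h′′(0) = 0, h′′′(0) = 11808.

f: a_k = 0, -9, 0, 27/2, 0, -243/40, 0, 729/560, …
g: a_k = 0, 8, 0, -128/3, 0, 2048/5, 0, -32768/7, …
Product ⇒ symmetric product L₀, ord ≤ 4.
h=h₀': d/dx-closure on L₀ ⇒ L.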